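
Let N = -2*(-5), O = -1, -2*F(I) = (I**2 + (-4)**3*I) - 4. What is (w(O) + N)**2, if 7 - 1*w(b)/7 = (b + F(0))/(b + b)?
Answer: 15625/4 ≈ 3906.3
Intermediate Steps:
F(I) = 2 + 32*I - I**2/2 (F(I) = -((I**2 + (-4)**3*I) - 4)/2 = -((I**2 - 64*I) - 4)/2 = -(-4 + I**2 - 64*I)/2 = 2 + 32*I - I**2/2)
N = 10
w(b) = 49 - 7*(2 + b)/(2*b) (w(b) = 49 - 7*(b + (2 + 32*0 - 1/2*0**2))/(b + b) = 49 - 7*(b + (2 + 0 - 1/2*0))/(2*b) = 49 - 7*(b + (2 + 0 + 0))*1/(2*b) = 49 - 7*(b + 2)*1/(2*b) = 49 - 7*(2 + b)*1/(2*b) = 49 - 7*(2 + b)/(2*b))
(w(O) + N)**2 = ((91/2 - 7/(-1)) + 10)**2 = ((91/2 - 7*(-1)) + 10)**2 = ((91/2 + 7) + 10)**2 = (105/2 + 10)**2 = (125/2)**2 = 15625/4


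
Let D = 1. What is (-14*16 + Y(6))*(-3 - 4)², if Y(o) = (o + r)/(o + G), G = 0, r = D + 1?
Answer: -32732/3 ≈ -10911.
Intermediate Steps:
r = 2 (r = 1 + 1 = 2)
Y(o) = (2 + o)/o (Y(o) = (o + 2)/(o + 0) = (2 + o)/o)
(-14*16 + Y(6))*(-3 - 4)² = (-14*16 + (2 + 6)/6)*(-3 - 4)² = (-224 + (⅙)*8)*(-7)² = (-224 + 4/3)*49 = -668/3*49 = -32732/3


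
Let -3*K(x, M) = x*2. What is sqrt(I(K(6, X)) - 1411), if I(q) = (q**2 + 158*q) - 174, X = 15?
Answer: I*sqrt(2201) ≈ 46.915*I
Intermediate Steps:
K(x, M) = -2*x/3 (K(x, M) = -x*2/3 = -2*x/3)
I(q) = -174 + q**2 + 158*q
sqrt(I(K(6, X)) - 1411) = sqrt((-174 + (-2/3*6)**2 + 158*(-2/3*6)) - 1411) = sqrt((-174 + (-4)**2 + 158*(-4)) - 1411) = sqrt((-174 + 16 - 632) - 1411) = sqrt(-790 - 1411) = sqrt(-2201) = I*sqrt(2201)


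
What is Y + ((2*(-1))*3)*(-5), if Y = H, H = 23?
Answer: 53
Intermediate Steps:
Y = 23
Y + ((2*(-1))*3)*(-5) = 23 + ((2*(-1))*3)*(-5) = 23 - 2*3*(-5) = 23 - 6*(-5) = 23 + 30 = 53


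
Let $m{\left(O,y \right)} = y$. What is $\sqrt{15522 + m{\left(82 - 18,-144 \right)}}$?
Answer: $\sqrt{15378} \approx 124.01$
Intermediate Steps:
$\sqrt{15522 + m{\left(82 - 18,-144 \right)}} = \sqrt{15522 - 144} = \sqrt{15378}$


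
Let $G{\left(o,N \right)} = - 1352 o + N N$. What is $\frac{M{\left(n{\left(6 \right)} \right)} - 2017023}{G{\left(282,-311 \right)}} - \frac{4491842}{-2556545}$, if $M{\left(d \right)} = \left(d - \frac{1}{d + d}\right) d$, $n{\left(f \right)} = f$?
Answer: $\frac{757016647811}{85581998110} \approx 8.8455$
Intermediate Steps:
$G{\left(o,N \right)} = N^{2} - 1352 o$ ($G{\left(o,N \right)} = - 1352 o + N^{2} = N^{2} - 1352 o$)
$M{\left(d \right)} = d \left(d - \frac{1}{2 d}\right)$ ($M{\left(d \right)} = \left(d - \frac{1}{2 d}\right) d = d \left(d - \frac{1}{2 d}\right)$)
$\frac{M{\left(n{\left(6 \right)} \right)} - 2017023}{G{\left(282,-311 \right)}} - \frac{4491842}{-2556545} = \frac{\left(- \frac{1}{2} + 6^{2}\right) - 2017023}{\left(-311\right)^{2} - 381264} - \frac{4491842}{-2556545} = \frac{\left(- \frac{1}{2} + 36\right) - 2017023}{96721 - 381264} - - \frac{264226}{150385} = \frac{\frac{71}{2} - 2017023}{-284543} + \frac{264226}{150385} = \left(- \frac{4033975}{2}\right) \left(- \frac{1}{284543}\right) + \frac{264226}{150385} = \frac{4033975}{569086} + \frac{264226}{150385} = \frac{757016647811}{85581998110}$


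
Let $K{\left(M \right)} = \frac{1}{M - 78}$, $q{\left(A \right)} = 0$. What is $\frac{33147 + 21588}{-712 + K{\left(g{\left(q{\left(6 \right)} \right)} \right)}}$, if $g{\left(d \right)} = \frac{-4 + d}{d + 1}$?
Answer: $- \frac{897654}{11677} \approx -76.874$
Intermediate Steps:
$g{\left(d \right)} = \frac{-4 + d}{1 + d}$
$K{\left(M \right)} = \frac{1}{-78 + M}$ ($K{\left(M \right)} = \frac{1}{M - 78} = \frac{1}{-78 + M}$)
$\frac{33147 + 21588}{-712 + K{\left(g{\left(q{\left(6 \right)} \right)} \right)}} = \frac{33147 + 21588}{-712 + \frac{1}{-78 + \frac{-4 + 0}{1 + 0}}} = \frac{54735}{-712 + \frac{1}{-78 + 1^{-1} \left(-4\right)}} = \frac{54735}{-712 + \frac{1}{-78 + 1 \left(-4\right)}} = \frac{54735}{-712 + \frac{1}{-78 - 4}} = \frac{54735}{-712 + \frac{1}{-82}} = \frac{54735}{-712 - \frac{1}{82}} = \frac{54735}{- \frac{58385}{82}} = 54735 \left(- \frac{82}{58385}\right) = - \frac{897654}{11677}$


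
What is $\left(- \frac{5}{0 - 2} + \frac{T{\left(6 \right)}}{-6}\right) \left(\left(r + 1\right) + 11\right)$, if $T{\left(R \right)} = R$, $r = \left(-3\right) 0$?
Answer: $18$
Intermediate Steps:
$r = 0$
$\left(- \frac{5}{0 - 2} + \frac{T{\left(6 \right)}}{-6}\right) \left(\left(r + 1\right) + 11\right) = \left(- \frac{5}{0 - 2} + \frac{6}{-6}\right) \left(\left(0 + 1\right) + 11\right) = \left(- \frac{5}{0 - 2} + 6 \left(- \frac{1}{6}\right)\right) \left(1 + 11\right) = \left(- \frac{5}{-2} - 1\right) 12 = \left(\left(-5\right) \left(- \frac{1}{2}\right) - 1\right) 12 = \left(\frac{5}{2} - 1\right) 12 = \frac{3}{2} \cdot 12 = 18$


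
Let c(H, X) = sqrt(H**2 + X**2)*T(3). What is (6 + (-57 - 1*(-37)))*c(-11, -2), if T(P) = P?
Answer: -210*sqrt(5) ≈ -469.57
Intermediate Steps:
c(H, X) = 3*sqrt(H**2 + X**2) (c(H, X) = sqrt(H**2 + X**2)*3 = 3*sqrt(H**2 + X**2))
(6 + (-57 - 1*(-37)))*c(-11, -2) = (6 + (-57 - 1*(-37)))*(3*sqrt((-11)**2 + (-2)**2)) = (6 + (-57 + 37))*(3*sqrt(121 + 4)) = (6 - 20)*(3*sqrt(125)) = -42*5*sqrt(5) = -210*sqrt(5)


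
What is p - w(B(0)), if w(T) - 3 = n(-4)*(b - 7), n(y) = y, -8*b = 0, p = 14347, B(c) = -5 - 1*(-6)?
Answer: 14316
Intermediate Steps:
B(c) = 1 (B(c) = -5 + 6 = 1)
b = 0 (b = -1/8*0 = 0)
w(T) = 31 (w(T) = 3 - 4*(0 - 7) = 3 - 4*(-7) = 3 + 28 = 31)
p - w(B(0)) = 14347 - 1*31 = 14347 - 31 = 14316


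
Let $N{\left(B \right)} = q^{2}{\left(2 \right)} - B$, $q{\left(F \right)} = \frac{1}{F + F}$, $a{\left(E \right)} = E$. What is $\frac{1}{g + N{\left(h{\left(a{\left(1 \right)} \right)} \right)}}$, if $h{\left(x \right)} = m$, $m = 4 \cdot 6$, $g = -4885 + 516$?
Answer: $- \frac{16}{70287} \approx -0.00022764$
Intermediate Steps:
$q{\left(F \right)} = \frac{1}{2 F}$
$g = -4369$
$m = 24$
$h{\left(x \right)} = 24$
$N{\left(B \right)} = \frac{1}{16} - B$ ($N{\left(B \right)} = \left(\frac{1}{2 \cdot 2}\right)^{2} - B = \left(\frac{1}{2} \cdot \frac{1}{2}\right)^{2} - B = \left(\frac{1}{4}\right)^{2} - B = \frac{1}{16} - B$)
$\frac{1}{g + N{\left(h{\left(a{\left(1 \right)} \right)} \right)}} = \frac{1}{-4369 + \left(\frac{1}{16} - 24\right)} = \frac{1}{-4369 - \frac{383}{16}} = \frac{1}{- \frac{70287}{16}} = - \frac{16}{70287}$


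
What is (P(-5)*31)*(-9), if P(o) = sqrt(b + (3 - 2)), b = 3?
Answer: -558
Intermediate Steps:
P(o) = 2 (P(o) = sqrt(3 + (3 - 2)) = sqrt(3 + 1) = sqrt(4) = 2)
(P(-5)*31)*(-9) = (2*31)*(-9) = 62*(-9) = -558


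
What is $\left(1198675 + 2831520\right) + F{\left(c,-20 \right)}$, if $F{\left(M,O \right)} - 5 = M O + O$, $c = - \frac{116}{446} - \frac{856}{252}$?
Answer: $\frac{56621026340}{14049} \approx 4.0303 \cdot 10^{6}$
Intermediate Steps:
$c = - \frac{51376}{14049}$ ($c = \left(-116\right) \frac{1}{446} - \frac{214}{63} = - \frac{58}{223} - \frac{214}{63} = - \frac{51376}{14049} \approx -3.6569$)
$F{\left(M,O \right)} = 5 + O + M O$ ($F{\left(M,O \right)} = 5 + \left(M O + O\right) = 5 + \left(O + M O\right) = 5 + O + M O$)
$\left(1198675 + 2831520\right) + F{\left(c,-20 \right)} = \left(1198675 + 2831520\right) - - \frac{816785}{14049} = 4030195 + \left(5 - 20 + \frac{1027520}{14049}\right) = 4030195 + \frac{816785}{14049} = \frac{56621026340}{14049}$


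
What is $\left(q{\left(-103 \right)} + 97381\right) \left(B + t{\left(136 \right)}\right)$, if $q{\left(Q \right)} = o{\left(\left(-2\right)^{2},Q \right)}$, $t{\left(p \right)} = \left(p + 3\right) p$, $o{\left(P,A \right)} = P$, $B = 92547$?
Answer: $10853655635$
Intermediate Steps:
$t{\left(p \right)} = p \left(3 + p\right)$ ($t{\left(p \right)} = \left(3 + p\right) p = p \left(3 + p\right)$)
$q{\left(Q \right)} = 4$ ($q{\left(Q \right)} = \left(-2\right)^{2} = 4$)
$\left(q{\left(-103 \right)} + 97381\right) \left(B + t{\left(136 \right)}\right) = \left(4 + 97381\right) \left(92547 + 136 \left(3 + 136\right)\right) = 97385 \left(92547 + 136 \cdot 139\right) = 97385 \left(92547 + 18904\right) = 97385 \cdot 111451 = 10853655635$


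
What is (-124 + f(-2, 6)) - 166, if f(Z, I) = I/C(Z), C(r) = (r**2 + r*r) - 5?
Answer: -288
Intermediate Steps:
C(r) = -5 + 2*r**2 (C(r) = (r**2 + r**2) - 5 = 2*r**2 - 5 = -5 + 2*r**2)
f(Z, I) = I/(-5 + 2*Z**2)
(-124 + f(-2, 6)) - 166 = (-124 + 6/(-5 + 2*(-2)**2)) - 166 = (-124 + 6/(-5 + 2*4)) - 166 = (-124 + 6/(-5 + 8)) - 166 = (-124 + 6/3) - 166 = (-124 + 6*(1/3)) - 166 = (-124 + 2) - 166 = -122 - 166 = -288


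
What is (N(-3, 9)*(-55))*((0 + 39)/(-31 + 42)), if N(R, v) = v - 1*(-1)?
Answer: -1950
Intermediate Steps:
N(R, v) = 1 + v (N(R, v) = v + 1 = 1 + v)
(N(-3, 9)*(-55))*((0 + 39)/(-31 + 42)) = ((1 + 9)*(-55))*((0 + 39)/(-31 + 42)) = (10*(-55))*(39/11) = -21450/11 = -550*39/11 = -1950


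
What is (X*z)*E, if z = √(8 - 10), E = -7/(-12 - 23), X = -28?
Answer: -28*I*√2/5 ≈ -7.9196*I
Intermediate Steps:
E = ⅕ (E = -7/(-35) = -7*(-1/35) = ⅕ ≈ 0.20000)
z = I*√2 (z = √(-2) = I*√2 ≈ 1.4142*I)
(X*z)*E = -28*I*√2*(⅕) = -28*I*√2/5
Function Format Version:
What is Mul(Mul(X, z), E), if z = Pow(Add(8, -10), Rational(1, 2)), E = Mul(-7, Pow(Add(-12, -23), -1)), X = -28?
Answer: Mul(Rational(-28, 5), I, Pow(2, Rational(1, 2))) ≈ Mul(-7.9196, I)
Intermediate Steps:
E = Rational(1, 5) (E = Mul(-7, Pow(-35, -1)) = Mul(-7, Rational(-1, 35)) = Rational(1, 5) ≈ 0.20000)
z = Mul(I, Pow(2, Rational(1, 2))) (z = Pow(-2, Rational(1, 2)) = Mul(I, Pow(2, Rational(1, 2))) ≈ Mul(1.4142, I))
Mul(Mul(X, z), E) = Mul(Mul(-28, Mul(I, Pow(2, Rational(1, 2)))), Rational(1, 5)) = Mul(Mul(-28, I, Pow(2, Rational(1, 2))), Rational(1, 5)) = Mul(Rational(-28, 5), I, Pow(2, Rational(1, 2)))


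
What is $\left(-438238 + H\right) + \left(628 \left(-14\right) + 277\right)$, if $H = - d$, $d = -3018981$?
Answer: $2572228$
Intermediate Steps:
$H = 3018981$ ($H = \left(-1\right) \left(-3018981\right) = 3018981$)
$\left(-438238 + H\right) + \left(628 \left(-14\right) + 277\right) = \left(-438238 + 3018981\right) + \left(628 \left(-14\right) + 277\right) = 2580743 + \left(-8792 + 277\right) = 2580743 - 8515 = 2572228$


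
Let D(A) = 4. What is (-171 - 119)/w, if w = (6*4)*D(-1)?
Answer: -145/48 ≈ -3.0208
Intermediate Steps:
w = 96 (w = (6*4)*4 = 24*4 = 96)
(-171 - 119)/w = (-171 - 119)/96 = -290*1/96 = -145/48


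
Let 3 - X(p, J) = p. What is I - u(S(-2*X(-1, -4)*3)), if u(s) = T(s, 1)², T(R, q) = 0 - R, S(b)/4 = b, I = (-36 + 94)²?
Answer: -5852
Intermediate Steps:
X(p, J) = 3 - p
I = 3364 (I = 58² = 3364)
S(b) = 4*b
T(R, q) = -R
u(s) = s² (u(s) = (-s)² = s²)
I - u(S(-2*X(-1, -4)*3)) = 3364 - (4*(-2*(3 - 1*(-1))*3))² = 3364 - (4*(-2*(3 + 1)*3))² = 3364 - (4*(-2*4*3))² = 3364 - (4*(-8*3))² = 3364 - (4*(-24))² = 3364 - 1*(-96)² = 3364 - 1*9216 = 3364 - 9216 = -5852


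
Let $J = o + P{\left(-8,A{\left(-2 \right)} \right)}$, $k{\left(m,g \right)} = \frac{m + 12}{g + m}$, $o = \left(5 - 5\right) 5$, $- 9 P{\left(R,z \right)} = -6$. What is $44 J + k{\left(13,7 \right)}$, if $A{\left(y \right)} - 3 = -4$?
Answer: $\frac{367}{12} \approx 30.583$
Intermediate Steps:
$A{\left(y \right)} = -1$ ($A{\left(y \right)} = 3 - 4 = -1$)
$P{\left(R,z \right)} = \frac{2}{3}$ ($P{\left(R,z \right)} = \left(- \frac{1}{9}\right) \left(-6\right) = \frac{2}{3}$)
$o = 0$ ($o = 0 \cdot 5 = 0$)
$k{\left(m,g \right)} = \frac{12 + m}{g + m}$
$J = \frac{2}{3}$ ($J = 0 + \frac{2}{3} = \frac{2}{3} \approx 0.66667$)
$44 J + k{\left(13,7 \right)} = 44 \cdot \frac{2}{3} + \frac{12 + 13}{7 + 13} = \frac{88}{3} + \frac{1}{20} \cdot 25 = \frac{88}{3} + \frac{5}{4} = \frac{367}{12}$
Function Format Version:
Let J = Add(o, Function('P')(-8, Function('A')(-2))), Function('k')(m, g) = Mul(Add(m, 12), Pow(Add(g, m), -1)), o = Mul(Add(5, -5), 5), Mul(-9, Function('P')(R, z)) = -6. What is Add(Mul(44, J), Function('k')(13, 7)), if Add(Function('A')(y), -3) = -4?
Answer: Rational(367, 12) ≈ 30.583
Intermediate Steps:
Function('A')(y) = -1 (Function('A')(y) = Add(3, -4) = -1)
Function('P')(R, z) = Rational(2, 3) (Function('P')(R, z) = Mul(Rational(-1, 9), -6) = Rational(2, 3))
o = 0 (o = Mul(0, 5) = 0)
Function('k')(m, g) = Mul(Pow(Add(g, m), -1), Add(12, m)) (Function('k')(m, g) = Mul(Add(12, m), Pow(Add(g, m), -1)) = Mul(Pow(Add(g, m), -1), Add(12, m)))
J = Rational(2, 3) (J = Add(0, Rational(2, 3)) = Rational(2, 3) ≈ 0.66667)
Add(Mul(44, J), Function('k')(13, 7)) = Add(Mul(44, Rational(2, 3)), Mul(Pow(Add(7, 13), -1), Add(12, 13))) = Add(Rational(88, 3), Mul(Pow(20, -1), 25)) = Add(Rational(88, 3), Mul(Rational(1, 20), 25)) = Add(Rational(88, 3), Rational(5, 4)) = Rational(367, 12)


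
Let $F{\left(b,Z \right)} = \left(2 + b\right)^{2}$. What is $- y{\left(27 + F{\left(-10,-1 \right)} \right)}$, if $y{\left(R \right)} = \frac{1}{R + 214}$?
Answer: $- \frac{1}{305} \approx -0.0032787$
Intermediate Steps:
$y{\left(R \right)} = \frac{1}{214 + R}$
$- y{\left(27 + F{\left(-10,-1 \right)} \right)} = - \frac{1}{214 + \left(27 + \left(2 - 10\right)^{2}\right)} = - \frac{1}{214 + \left(27 + \left(-8\right)^{2}\right)} = - \frac{1}{214 + \left(27 + 64\right)} = - \frac{1}{214 + 91} = - \frac{1}{305}$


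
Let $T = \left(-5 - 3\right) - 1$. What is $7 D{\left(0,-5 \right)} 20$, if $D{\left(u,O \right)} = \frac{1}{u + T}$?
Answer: $- \frac{140}{9} \approx -15.556$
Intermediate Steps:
$T = -9$ ($T = -8 - 1 = -9$)
$D{\left(u,O \right)} = \frac{1}{-9 + u}$ ($D{\left(u,O \right)} = \frac{1}{u - 9} = \frac{1}{-9 + u}$)
$7 D{\left(0,-5 \right)} 20 = \frac{7}{-9 + 0} \cdot 20 = \frac{7}{-9} \cdot 20 = 7 \left(- \frac{1}{9}\right) 20 = \left(- \frac{7}{9}\right) 20 = - \frac{140}{9}$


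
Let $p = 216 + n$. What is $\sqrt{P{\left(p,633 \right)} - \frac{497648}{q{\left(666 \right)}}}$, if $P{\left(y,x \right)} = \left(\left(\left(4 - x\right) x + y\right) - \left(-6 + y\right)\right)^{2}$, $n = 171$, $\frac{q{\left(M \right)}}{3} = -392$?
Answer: $\frac{\sqrt{69909180677859}}{21} \approx 3.9815 \cdot 10^{5}$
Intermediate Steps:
$q{\left(M \right)} = -1176$ ($q{\left(M \right)} = 3 \left(-392\right) = -1176$)
$p = 387$ ($p = 216 + 171 = 387$)
$P{\left(y,x \right)} = \left(6 + x \left(4 - x\right)\right)^{2}$ ($P{\left(y,x \right)} = \left(\left(x \left(4 - x\right) + y\right) - \left(-6 + y\right)\right)^{2} = \left(\left(y + x \left(4 - x\right)\right) - \left(-6 + y\right)\right)^{2} = \left(6 + x \left(4 - x\right)\right)^{2}$)
$\sqrt{P{\left(p,633 \right)} - \frac{497648}{q{\left(666 \right)}}} = \sqrt{\left(6 - 633^{2} + 4 \cdot 633\right)^{2} - \frac{497648}{-1176}} = \sqrt{\left(6 - 400689 + 2532\right)^{2} - - \frac{62206}{147}} = \sqrt{\left(6 - 400689 + 2532\right)^{2} + \frac{62206}{147}} = \sqrt{\left(-398151\right)^{2} + \frac{62206}{147}} = \sqrt{158524218801 + \frac{62206}{147}} = \sqrt{\frac{23303060225953}{147}} = \frac{\sqrt{69909180677859}}{21}$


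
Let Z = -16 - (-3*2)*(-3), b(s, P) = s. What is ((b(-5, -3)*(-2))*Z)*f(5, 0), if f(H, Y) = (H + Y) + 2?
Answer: -2380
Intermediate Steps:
f(H, Y) = 2 + H + Y
Z = -34 (Z = -16 - (-6)*(-3) = -16 - 1*18 = -16 - 18 = -34)
((b(-5, -3)*(-2))*Z)*f(5, 0) = (-5*(-2)*(-34))*(2 + 5 + 0) = (10*(-34))*7 = -340*7 = -2380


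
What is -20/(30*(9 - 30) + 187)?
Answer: 20/443 ≈ 0.045147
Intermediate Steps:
-20/(30*(9 - 30) + 187) = -20/(30*(-21) + 187) = -20/(-630 + 187) = -20/(-443) = -20*(-1/443) = 20/443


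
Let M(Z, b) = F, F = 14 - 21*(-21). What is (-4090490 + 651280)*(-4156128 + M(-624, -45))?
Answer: 14292232138330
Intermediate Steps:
F = 455 (F = 14 + 441 = 455)
M(Z, b) = 455
(-4090490 + 651280)*(-4156128 + M(-624, -45)) = (-4090490 + 651280)*(-4156128 + 455) = -3439210*(-4155673) = 14292232138330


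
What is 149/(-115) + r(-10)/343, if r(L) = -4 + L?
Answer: -7531/5635 ≈ -1.3365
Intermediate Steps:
149/(-115) + r(-10)/343 = 149/(-115) + (-4 - 10)/343 = 149*(-1/115) - 14*1/343 = -149/115 - 2/49 = -7531/5635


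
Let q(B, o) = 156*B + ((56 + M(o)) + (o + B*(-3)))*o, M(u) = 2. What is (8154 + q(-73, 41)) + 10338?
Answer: 20142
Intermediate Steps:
q(B, o) = 156*B + o*(58 + o - 3*B) (q(B, o) = 156*B + ((56 + 2) + (o + B*(-3)))*o = 156*B + (58 + (o - 3*B))*o = 156*B + (58 + o - 3*B)*o = 156*B + o*(58 + o - 3*B))
(8154 + q(-73, 41)) + 10338 = (8154 + (41² + 58*41 + 156*(-73) - 3*(-73)*41)) + 10338 = (8154 + (1681 + 2378 - 11388 + 8979)) + 10338 = (8154 + 1650) + 10338 = 9804 + 10338 = 20142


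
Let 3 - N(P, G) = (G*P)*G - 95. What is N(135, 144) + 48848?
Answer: -2750414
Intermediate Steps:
N(P, G) = 98 - P*G**2 (N(P, G) = 3 - ((G*P)*G - 95) = 3 - (P*G**2 - 95) = 3 - (-95 + P*G**2) = 3 + (95 - P*G**2) = 98 - P*G**2)
N(135, 144) + 48848 = (98 - 1*135*144**2) + 48848 = (98 - 1*135*20736) + 48848 = (98 - 2799360) + 48848 = -2799262 + 48848 = -2750414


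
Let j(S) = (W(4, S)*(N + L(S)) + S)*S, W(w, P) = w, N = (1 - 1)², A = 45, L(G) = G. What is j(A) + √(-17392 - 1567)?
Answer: 10125 + I*√18959 ≈ 10125.0 + 137.69*I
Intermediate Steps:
N = 0 (N = 0² = 0)
j(S) = 5*S² (j(S) = (4*(0 + S) + S)*S = (4*S + S)*S = (5*S)*S = 5*S²)
j(A) + √(-17392 - 1567) = 5*45² + √(-17392 - 1567) = 5*2025 + √(-18959) = 10125 + I*√18959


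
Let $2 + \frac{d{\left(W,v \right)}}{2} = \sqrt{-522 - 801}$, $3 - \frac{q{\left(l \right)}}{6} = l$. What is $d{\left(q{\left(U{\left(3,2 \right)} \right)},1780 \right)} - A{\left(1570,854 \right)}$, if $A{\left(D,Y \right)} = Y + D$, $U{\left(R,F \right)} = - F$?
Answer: $-2428 + 42 i \sqrt{3} \approx -2428.0 + 72.746 i$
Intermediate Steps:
$q{\left(l \right)} = 18 - 6 l$
$A{\left(D,Y \right)} = D + Y$
$d{\left(W,v \right)} = -4 + 42 i \sqrt{3}$ ($d{\left(W,v \right)} = -4 + 2 \sqrt{-522 - 801} = -4 + 2 \sqrt{-1323} = -4 + 2 \cdot 21 i \sqrt{3} = -4 + 42 i \sqrt{3}$)
$d{\left(q{\left(U{\left(3,2 \right)} \right)},1780 \right)} - A{\left(1570,854 \right)} = \left(-4 + 42 i \sqrt{3}\right) - \left(1570 + 854\right) = \left(-4 + 42 i \sqrt{3}\right) - 2424 = -2428 + 42 i \sqrt{3}$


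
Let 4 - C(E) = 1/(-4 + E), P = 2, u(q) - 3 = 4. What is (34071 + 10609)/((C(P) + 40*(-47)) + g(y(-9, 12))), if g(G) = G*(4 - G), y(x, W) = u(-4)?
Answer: -89360/3793 ≈ -23.559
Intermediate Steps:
u(q) = 7 (u(q) = 3 + 4 = 7)
y(x, W) = 7
C(E) = 4 - 1/(-4 + E)
(34071 + 10609)/((C(P) + 40*(-47)) + g(y(-9, 12))) = (34071 + 10609)/(((-17 + 4*2)/(-4 + 2) + 40*(-47)) + 7*(4 - 1*7)) = 44680/(((-17 + 8)/(-2) - 1880) + 7*(4 - 7)) = 44680/((-½*(-9) - 1880) + 7*(-3)) = 44680/((9/2 - 1880) - 21) = 44680/(-3751/2 - 21) = 44680/(-3793/2) = 44680*(-2/3793) = -89360/3793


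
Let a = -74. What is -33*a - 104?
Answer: 2338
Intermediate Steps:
-33*a - 104 = -33*(-74) - 104 = 2442 - 104 = 2338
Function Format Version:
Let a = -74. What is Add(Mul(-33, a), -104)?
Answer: 2338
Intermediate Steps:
Add(Mul(-33, a), -104) = Add(Mul(-33, -74), -104) = Add(2442, -104) = 2338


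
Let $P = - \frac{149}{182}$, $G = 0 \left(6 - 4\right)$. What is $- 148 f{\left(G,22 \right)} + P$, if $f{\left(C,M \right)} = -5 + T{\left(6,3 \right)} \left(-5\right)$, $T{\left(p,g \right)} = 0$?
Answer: $\frac{134531}{182} \approx 739.18$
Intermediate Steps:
$G = 0$ ($G = 0 \cdot 2 = 0$)
$f{\left(C,M \right)} = -5$ ($f{\left(C,M \right)} = -5 + 0 \left(-5\right) = -5 + 0 = -5$)
$P = - \frac{149}{182}$ ($P = \left(-149\right) \frac{1}{182} = - \frac{149}{182} \approx -0.81868$)
$- 148 f{\left(G,22 \right)} + P = \left(-148\right) \left(-5\right) - \frac{149}{182} = 740 - \frac{149}{182} = \frac{134531}{182}$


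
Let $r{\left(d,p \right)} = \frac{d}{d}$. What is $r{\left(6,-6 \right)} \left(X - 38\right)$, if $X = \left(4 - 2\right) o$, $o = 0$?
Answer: $-38$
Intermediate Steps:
$r{\left(d,p \right)} = 1$
$X = 0$ ($X = \left(4 - 2\right) 0 = 2 \cdot 0 = 0$)
$r{\left(6,-6 \right)} \left(X - 38\right) = 1 \left(0 - 38\right) = 1 \left(-38\right) = -38$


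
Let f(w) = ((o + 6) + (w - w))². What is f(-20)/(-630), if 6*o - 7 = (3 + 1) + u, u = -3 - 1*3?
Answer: -1681/22680 ≈ -0.074118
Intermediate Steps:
u = -6 (u = -3 - 3 = -6)
o = ⅚ (o = 7/6 + ((3 + 1) - 6)/6 = 7/6 + (4 - 6)/6 = 7/6 + (⅙)*(-2) = 7/6 - ⅓ = ⅚ ≈ 0.83333)
f(w) = 1681/36 (f(w) = ((⅚ + 6) + (w - w))² = (41/6 + 0)² = (41/6)² = 1681/36)
f(-20)/(-630) = (1681/36)/(-630) = (1681/36)*(-1/630) = -1681/22680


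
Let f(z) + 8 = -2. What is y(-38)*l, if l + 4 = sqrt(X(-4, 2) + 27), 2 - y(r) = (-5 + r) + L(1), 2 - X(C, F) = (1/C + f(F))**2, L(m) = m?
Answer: -176 + 11*I*sqrt(1217) ≈ -176.0 + 383.74*I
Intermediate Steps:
f(z) = -10 (f(z) = -8 - 2 = -10)
X(C, F) = 2 - (-10 + 1/C)**2 (X(C, F) = 2 - (1/C - 10)**2 = 2 - (-10 + 1/C)**2)
y(r) = 6 - r (y(r) = 2 - ((-5 + r) + 1) = 2 - (-4 + r) = 2 + (4 - r) = 6 - r)
l = -4 + I*sqrt(1217)/4 (l = -4 + sqrt((-98 - 1/(-4)**2 + 20/(-4)) + 27) = -4 + sqrt((-98 - 1*1/16 + 20*(-1/4)) + 27) = -4 + sqrt((-98 - 1/16 - 5) + 27) = -4 + sqrt(-1649/16 + 27) = -4 + sqrt(-1217/16) = -4 + I*sqrt(1217)/4 ≈ -4.0 + 8.7214*I)
y(-38)*l = (6 - 1*(-38))*(-4 + I*sqrt(1217)/4) = (6 + 38)*(-4 + I*sqrt(1217)/4) = 44*(-4 + I*sqrt(1217)/4) = -176 + 11*I*sqrt(1217)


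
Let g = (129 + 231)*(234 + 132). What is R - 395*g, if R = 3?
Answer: -52045197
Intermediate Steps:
g = 131760 (g = 360*366 = 131760)
R - 395*g = 3 - 395*131760 = 3 - 52045200 = -52045197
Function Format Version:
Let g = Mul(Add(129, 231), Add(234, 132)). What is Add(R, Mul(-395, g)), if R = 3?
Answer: -52045197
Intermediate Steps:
g = 131760 (g = Mul(360, 366) = 131760)
Add(R, Mul(-395, g)) = Add(3, Mul(-395, 131760)) = Add(3, -52045200) = -52045197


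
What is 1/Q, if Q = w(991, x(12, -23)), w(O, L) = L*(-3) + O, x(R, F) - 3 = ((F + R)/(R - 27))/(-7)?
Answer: 35/34381 ≈ 0.0010180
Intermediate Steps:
x(R, F) = 3 - (F + R)/(7*(-27 + R)) (x(R, F) = 3 + ((F + R)/(R - 27))/(-7) = 3 + ((F + R)/(-27 + R))*(-⅐) = 3 - (F + R)/(7*(-27 + R)))
w(O, L) = O - 3*L (w(O, L) = -3*L + O = O - 3*L)
Q = 34381/35 (Q = 991 - 3*(-567 - 1*(-23) + 20*12)/(7*(-27 + 12)) = 991 - 3*(-567 + 23 + 240)/(7*(-15)) = 991 - 3*(-1)*(-304)/(7*15) = 991 - 3*304/105 = 991 - 304/35 = 34381/35 ≈ 982.31)
1/Q = 1/(34381/35) = 35/34381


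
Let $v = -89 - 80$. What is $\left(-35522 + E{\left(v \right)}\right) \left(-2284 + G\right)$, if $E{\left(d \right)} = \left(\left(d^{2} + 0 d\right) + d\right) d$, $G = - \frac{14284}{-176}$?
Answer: $\frac{234256578625}{22} \approx 1.0648 \cdot 10^{10}$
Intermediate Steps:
$G = \frac{3571}{44}$ ($G = \left(-14284\right) \left(- \frac{1}{176}\right) = \frac{3571}{44} \approx 81.159$)
$v = -169$
$E{\left(d \right)} = d \left(d + d^{2}\right)$ ($E{\left(d \right)} = \left(\left(d^{2} + 0\right) + d\right) d = \left(d^{2} + d\right) d = \left(d + d^{2}\right) d = d \left(d + d^{2}\right)$)
$\left(-35522 + E{\left(v \right)}\right) \left(-2284 + G\right) = \left(-35522 + \left(-169\right)^{2} \left(1 - 169\right)\right) \left(-2284 + \frac{3571}{44}\right) = \left(-35522 + 28561 \left(-168\right)\right) \left(- \frac{96925}{44}\right) = \left(-35522 - 4798248\right) \left(- \frac{96925}{44}\right) = \left(-4833770\right) \left(- \frac{96925}{44}\right) = \frac{234256578625}{22}$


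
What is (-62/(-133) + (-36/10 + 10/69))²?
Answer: 18809025316/2105433225 ≈ 8.9336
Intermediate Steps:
(-62/(-133) + (-36/10 + 10/69))² = (-62*(-1/133) + (-36*⅒ + 10*(1/69)))² = (62/133 + (-18/5 + 10/69))² = (62/133 - 1192/345)² = (-137146/45885)² = 18809025316/2105433225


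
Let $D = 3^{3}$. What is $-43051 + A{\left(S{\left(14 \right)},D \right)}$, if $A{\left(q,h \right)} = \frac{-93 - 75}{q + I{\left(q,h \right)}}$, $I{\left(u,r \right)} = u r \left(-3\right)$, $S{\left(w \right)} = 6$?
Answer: $- \frac{861013}{20} \approx -43051.0$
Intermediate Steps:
$I{\left(u,r \right)} = - 3 r u$ ($I{\left(u,r \right)} = r u \left(-3\right) = - 3 r u$)
$D = 27$
$A{\left(q,h \right)} = - \frac{168}{q - 3 h q}$ ($A{\left(q,h \right)} = \frac{-93 - 75}{q - 3 h q} = - \frac{168}{q - 3 h q}$)
$-43051 + A{\left(S{\left(14 \right)},D \right)} = -43051 + \frac{168}{6 \left(-1 + 3 \cdot 27\right)} = -43051 + 168 \cdot \frac{1}{6} \frac{1}{-1 + 81} = -43051 + 168 \cdot \frac{1}{6} \cdot \frac{1}{80} = -43051 + \frac{7}{20} = - \frac{861013}{20}$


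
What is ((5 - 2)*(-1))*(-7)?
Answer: 21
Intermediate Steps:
((5 - 2)*(-1))*(-7) = (3*(-1))*(-7) = -3*(-7) = 21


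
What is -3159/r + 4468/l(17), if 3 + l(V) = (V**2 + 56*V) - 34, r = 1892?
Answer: 27035/13244 ≈ 2.0413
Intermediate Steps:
l(V) = -37 + V**2 + 56*V (l(V) = -3 + ((V**2 + 56*V) - 34) = -3 + (-34 + V**2 + 56*V) = -37 + V**2 + 56*V)
-3159/r + 4468/l(17) = -3159/1892 + 4468/(-37 + 17**2 + 56*17) = -3159*1/1892 + 4468/(-37 + 289 + 952) = -3159/1892 + 4468/1204 = -3159/1892 + 4468*(1/1204) = -3159/1892 + 1117/301 = 27035/13244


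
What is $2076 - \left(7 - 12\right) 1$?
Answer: $2081$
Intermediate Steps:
$2076 - \left(7 - 12\right) 1 = 2076 - \left(-5\right) 1 = 2076 - -5 = 2076 + 5 = 2081$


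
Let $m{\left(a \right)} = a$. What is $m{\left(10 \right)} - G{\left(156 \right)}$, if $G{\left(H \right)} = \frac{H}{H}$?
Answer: $9$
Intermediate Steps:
$G{\left(H \right)} = 1$
$m{\left(10 \right)} - G{\left(156 \right)} = 10 - 1 = 9$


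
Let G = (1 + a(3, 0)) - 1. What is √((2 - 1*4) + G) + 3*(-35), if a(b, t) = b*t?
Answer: -105 + I*√2 ≈ -105.0 + 1.4142*I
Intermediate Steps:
G = 0 (G = (1 + 3*0) - 1 = (1 + 0) - 1 = 1 - 1 = 0)
√((2 - 1*4) + G) + 3*(-35) = √((2 - 1*4) + 0) + 3*(-35) = √((2 - 4) + 0) - 105 = √(-2 + 0) - 105 = √(-2) - 105 = I*√2 - 105 = -105 + I*√2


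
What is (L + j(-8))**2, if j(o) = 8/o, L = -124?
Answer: 15625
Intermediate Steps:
(L + j(-8))**2 = (-124 + 8/(-8))**2 = (-124 + 8*(-1/8))**2 = (-124 - 1)**2 = (-125)**2 = 15625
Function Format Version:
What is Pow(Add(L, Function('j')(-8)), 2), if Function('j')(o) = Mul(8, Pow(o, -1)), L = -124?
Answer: 15625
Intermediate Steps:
Pow(Add(L, Function('j')(-8)), 2) = Pow(Add(-124, Mul(8, Pow(-8, -1))), 2) = Pow(Add(-124, Mul(8, Rational(-1, 8))), 2) = Pow(Add(-124, -1), 2) = Pow(-125, 2) = 15625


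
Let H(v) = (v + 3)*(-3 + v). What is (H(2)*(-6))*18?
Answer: 540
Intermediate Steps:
H(v) = (-3 + v)*(3 + v) (H(v) = (3 + v)*(-3 + v) = (-3 + v)*(3 + v))
(H(2)*(-6))*18 = ((-9 + 2²)*(-6))*18 = ((-9 + 4)*(-6))*18 = -5*(-6)*18 = 30*18 = 540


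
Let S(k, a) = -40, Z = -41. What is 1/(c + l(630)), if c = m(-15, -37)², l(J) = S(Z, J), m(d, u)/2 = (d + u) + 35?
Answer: 1/1116 ≈ 0.00089606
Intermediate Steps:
m(d, u) = 70 + 2*d + 2*u (m(d, u) = 2*((d + u) + 35) = 2*(35 + d + u) = 70 + 2*d + 2*u)
l(J) = -40
c = 1156 (c = (70 + 2*(-15) + 2*(-37))² = (70 - 30 - 74)² = (-34)² = 1156)
1/(c + l(630)) = 1/(1156 - 40) = 1/1116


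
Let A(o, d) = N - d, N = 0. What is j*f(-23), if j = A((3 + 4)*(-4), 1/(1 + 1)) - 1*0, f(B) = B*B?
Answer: -529/2 ≈ -264.50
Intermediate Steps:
f(B) = B²
A(o, d) = -d (A(o, d) = 0 - d = -d)
j = -½ (j = -1/(1 + 1) - 1*0 = -1/2 + 0 = -1*½ + 0 = -½ + 0 = -½ ≈ -0.50000)
j*f(-23) = -½*(-23)² = -½*529 = -529/2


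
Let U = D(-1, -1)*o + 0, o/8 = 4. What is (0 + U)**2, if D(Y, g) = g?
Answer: 1024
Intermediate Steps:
o = 32 (o = 8*4 = 32)
U = -32 (U = -1*32 + 0 = -32 + 0 = -32)
(0 + U)**2 = (0 - 32)**2 = (-32)**2 = 1024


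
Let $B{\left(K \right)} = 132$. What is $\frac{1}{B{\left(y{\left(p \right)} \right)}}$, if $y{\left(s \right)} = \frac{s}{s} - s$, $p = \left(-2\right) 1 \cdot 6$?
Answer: $\frac{1}{132} \approx 0.0075758$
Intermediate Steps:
$p = -12$ ($p = \left(-2\right) 6 = -12$)
$y{\left(s \right)} = 1 - s$
$\frac{1}{B{\left(y{\left(p \right)} \right)}} = \frac{1}{132}$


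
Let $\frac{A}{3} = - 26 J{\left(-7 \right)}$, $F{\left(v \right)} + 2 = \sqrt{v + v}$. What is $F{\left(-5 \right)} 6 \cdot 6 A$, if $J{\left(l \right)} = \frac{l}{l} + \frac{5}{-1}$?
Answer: $-22464 + 11232 i \sqrt{10} \approx -22464.0 + 35519.0 i$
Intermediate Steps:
$J{\left(l \right)} = -4$ ($J{\left(l \right)} = 1 + 5 \left(-1\right) = 1 - 5 = -4$)
$F{\left(v \right)} = -2 + \sqrt{2} \sqrt{v}$ ($F{\left(v \right)} = -2 + \sqrt{v + v} = -2 + \sqrt{2 v} = -2 + \sqrt{2} \sqrt{v}$)
$A = 312$ ($A = 3 \left(\left(-26\right) \left(-4\right)\right) = 3 \cdot 104 = 312$)
$F{\left(-5 \right)} 6 \cdot 6 A = \left(-2 + \sqrt{2} \sqrt{-5}\right) 6 \cdot 6 \cdot 312 = \left(-2 + \sqrt{2} i \sqrt{5}\right) 6 \cdot 6 \cdot 312 = \left(-2 + i \sqrt{10}\right) 6 \cdot 6 \cdot 312 = \left(-12 + 6 i \sqrt{10}\right) 6 \cdot 312 = \left(-72 + 36 i \sqrt{10}\right) 312 = -22464 + 11232 i \sqrt{10}$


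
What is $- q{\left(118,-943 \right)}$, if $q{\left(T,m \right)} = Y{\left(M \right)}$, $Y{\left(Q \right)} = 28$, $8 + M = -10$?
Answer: $-28$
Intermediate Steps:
$M = -18$ ($M = -8 - 10 = -18$)
$q{\left(T,m \right)} = 28$
$- q{\left(118,-943 \right)} = \left(-1\right) 28 = -28$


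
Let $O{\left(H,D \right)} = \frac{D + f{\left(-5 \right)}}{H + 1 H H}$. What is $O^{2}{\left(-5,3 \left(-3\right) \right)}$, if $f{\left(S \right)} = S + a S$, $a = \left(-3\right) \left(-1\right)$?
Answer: $\frac{841}{400} \approx 2.1025$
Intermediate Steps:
$a = 3$
$f{\left(S \right)} = 4 S$ ($f{\left(S \right)} = S + 3 S = 4 S$)
$O{\left(H,D \right)} = \frac{-20 + D}{H + H^{2}}$ ($O{\left(H,D \right)} = \frac{D + 4 \left(-5\right)}{H + 1 H H} = \frac{D - 20}{H + H H} = \frac{-20 + D}{H + H^{2}}$)
$O^{2}{\left(-5,3 \left(-3\right) \right)} = \left(\frac{-20 + 3 \left(-3\right)}{\left(-5\right) \left(1 - 5\right)}\right)^{2} = \left(- \frac{-20 - 9}{5 \left(-4\right)}\right)^{2} = \left(\left(- \frac{1}{5}\right) \left(- \frac{1}{4}\right) \left(-29\right)\right)^{2} = \left(- \frac{29}{20}\right)^{2} = \frac{841}{400}$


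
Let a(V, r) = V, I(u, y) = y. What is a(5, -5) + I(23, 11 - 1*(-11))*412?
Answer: 9069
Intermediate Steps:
a(5, -5) + I(23, 11 - 1*(-11))*412 = 5 + (11 - 1*(-11))*412 = 5 + (11 + 11)*412 = 5 + 22*412 = 5 + 9064 = 9069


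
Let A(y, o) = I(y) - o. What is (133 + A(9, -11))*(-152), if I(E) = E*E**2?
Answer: -132696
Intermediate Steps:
I(E) = E**3
A(y, o) = y**3 - o
(133 + A(9, -11))*(-152) = (133 + (9**3 - 1*(-11)))*(-152) = (133 + (729 + 11))*(-152) = (133 + 740)*(-152) = 873*(-152) = -132696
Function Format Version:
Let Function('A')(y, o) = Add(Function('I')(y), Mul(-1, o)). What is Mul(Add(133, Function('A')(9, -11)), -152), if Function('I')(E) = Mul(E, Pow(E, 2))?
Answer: -132696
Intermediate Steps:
Function('I')(E) = Pow(E, 3)
Function('A')(y, o) = Add(Pow(y, 3), Mul(-1, o))
Mul(Add(133, Function('A')(9, -11)), -152) = Mul(Add(133, Add(Pow(9, 3), Mul(-1, -11))), -152) = Mul(Add(133, Add(729, 11)), -152) = Mul(Add(133, 740), -152) = Mul(873, -152) = -132696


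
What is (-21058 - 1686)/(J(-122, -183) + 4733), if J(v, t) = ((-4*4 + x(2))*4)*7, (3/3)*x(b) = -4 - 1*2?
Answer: -22744/4117 ≈ -5.5244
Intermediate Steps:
x(b) = -6 (x(b) = -4 - 1*2 = -4 - 2 = -6)
J(v, t) = -616 (J(v, t) = ((-4*4 - 6)*4)*7 = ((-16 - 6)*4)*7 = -22*4*7 = -88*7 = -616)
(-21058 - 1686)/(J(-122, -183) + 4733) = (-21058 - 1686)/(-616 + 4733) = -22744/4117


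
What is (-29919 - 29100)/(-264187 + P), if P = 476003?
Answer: -59019/211816 ≈ -0.27863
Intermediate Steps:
(-29919 - 29100)/(-264187 + P) = (-29919 - 29100)/(-264187 + 476003) = -59019/211816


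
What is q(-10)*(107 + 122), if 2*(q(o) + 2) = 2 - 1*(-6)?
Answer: 458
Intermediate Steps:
q(o) = 2 (q(o) = -2 + (2 - 1*(-6))/2 = -2 + (2 + 6)/2 = -2 + (½)*8 = -2 + 4 = 2)
q(-10)*(107 + 122) = 2*(107 + 122) = 2*229 = 458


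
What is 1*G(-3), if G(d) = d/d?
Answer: 1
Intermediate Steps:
G(d) = 1
1*G(-3) = 1*1 = 1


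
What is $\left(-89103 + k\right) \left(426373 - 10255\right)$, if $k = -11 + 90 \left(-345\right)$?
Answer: $-50002403352$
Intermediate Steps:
$k = -31061$ ($k = -11 - 31050 = -31061$)
$\left(-89103 + k\right) \left(426373 - 10255\right) = \left(-89103 - 31061\right) \left(426373 - 10255\right) = \left(-120164\right) 416118 = -50002403352$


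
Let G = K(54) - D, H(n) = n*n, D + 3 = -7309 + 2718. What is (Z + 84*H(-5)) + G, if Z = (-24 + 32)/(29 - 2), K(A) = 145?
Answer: 184661/27 ≈ 6839.3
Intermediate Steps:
D = -4594 (D = -3 + (-7309 + 2718) = -3 - 4591 = -4594)
Z = 8/27 ≈ 0.29630
H(n) = n²
G = 4739 (G = 145 - 1*(-4594) = 145 + 4594 = 4739)
(Z + 84*H(-5)) + G = (8/27 + 84*(-5)²) + 4739 = (8/27 + 84*25) + 4739 = (8/27 + 2100) + 4739 = 56708/27 + 4739 = 184661/27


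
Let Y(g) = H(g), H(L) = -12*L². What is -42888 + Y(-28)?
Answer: -52296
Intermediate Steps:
Y(g) = -12*g²
-42888 + Y(-28) = -42888 - 12*(-28)² = -42888 - 12*784 = -42888 - 9408 = -52296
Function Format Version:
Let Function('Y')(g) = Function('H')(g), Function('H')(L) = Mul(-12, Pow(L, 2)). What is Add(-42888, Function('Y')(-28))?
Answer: -52296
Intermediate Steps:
Function('Y')(g) = Mul(-12, Pow(g, 2))
Add(-42888, Function('Y')(-28)) = Add(-42888, Mul(-12, Pow(-28, 2))) = Add(-42888, Mul(-12, 784)) = Add(-42888, -9408) = -52296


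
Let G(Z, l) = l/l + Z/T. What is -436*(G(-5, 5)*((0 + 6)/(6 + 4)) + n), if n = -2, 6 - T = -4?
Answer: 3706/5 ≈ 741.20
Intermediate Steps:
T = 10 (T = 6 - 1*(-4) = 6 + 4 = 10)
G(Z, l) = 1 + Z/10 (G(Z, l) = l/l + Z/10 = 1 + Z*(⅒) = 1 + Z/10)
-436*(G(-5, 5)*((0 + 6)/(6 + 4)) + n) = -436*((1 + (⅒)*(-5))*((0 + 6)/(6 + 4)) - 2) = -436*((1 - ½)*(6/10) - 2) = -436*((6*(⅒))/2 - 2) = -436*((½)*(⅗) - 2) = -436*(3/10 - 2) = -436*(-17/10) = 3706/5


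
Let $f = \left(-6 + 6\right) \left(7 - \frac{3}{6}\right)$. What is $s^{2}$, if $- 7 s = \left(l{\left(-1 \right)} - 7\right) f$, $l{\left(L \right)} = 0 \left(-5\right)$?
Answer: $0$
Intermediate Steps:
$f = 0$ ($f = 0 \left(7 - \frac{1}{2}\right) = 0 \cdot \frac{13}{2} = 0$)
$l{\left(L \right)} = 0$
$s = 0$ ($s = - \frac{\left(0 - 7\right) 0}{7} = - \frac{\left(-7\right) 0}{7} = \left(- \frac{1}{7}\right) 0 = 0$)
$s^{2} = 0^{2} = 0$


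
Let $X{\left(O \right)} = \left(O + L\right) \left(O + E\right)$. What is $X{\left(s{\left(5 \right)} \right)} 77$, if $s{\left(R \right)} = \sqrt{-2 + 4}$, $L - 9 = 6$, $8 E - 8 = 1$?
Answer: $\frac{11627}{8} + \frac{9933 \sqrt{2}}{8} \approx 3209.3$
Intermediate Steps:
$E = \frac{9}{8}$ ($E = 1 + \frac{1}{8} \cdot 1 = 1 + \frac{1}{8} = \frac{9}{8} \approx 1.125$)
$L = 15$ ($L = 9 + 6 = 15$)
$s{\left(R \right)} = \sqrt{2}$
$X{\left(O \right)} = \left(15 + O\right) \left(\frac{9}{8} + O\right)$ ($X{\left(O \right)} = \left(O + 15\right) \left(O + \frac{9}{8}\right) = \left(15 + O\right) \left(\frac{9}{8} + O\right)$)
$X{\left(s{\left(5 \right)} \right)} 77 = \left(\frac{135}{8} + \left(\sqrt{2}\right)^{2} + \frac{129 \sqrt{2}}{8}\right) 77 = \left(\frac{135}{8} + 2 + \frac{129 \sqrt{2}}{8}\right) 77 = \left(\frac{151}{8} + \frac{129 \sqrt{2}}{8}\right) 77 = \frac{11627}{8} + \frac{9933 \sqrt{2}}{8}$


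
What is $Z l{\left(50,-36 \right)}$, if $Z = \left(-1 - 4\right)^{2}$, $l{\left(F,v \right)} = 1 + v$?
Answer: $-875$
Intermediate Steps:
$Z = 25$ ($Z = \left(-1 + \left(-4 + 0\right)\right)^{2} = \left(-1 - 4\right)^{2} = \left(-5\right)^{2} = 25$)
$Z l{\left(50,-36 \right)} = 25 \left(1 - 36\right) = 25 \left(-35\right) = -875$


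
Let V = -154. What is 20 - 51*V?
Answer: 7874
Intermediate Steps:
20 - 51*V = 20 - 51*(-154) = 20 + 7854 = 7874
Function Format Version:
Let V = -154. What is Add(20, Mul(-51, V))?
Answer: 7874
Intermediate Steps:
Add(20, Mul(-51, V)) = Add(20, Mul(-51, -154)) = Add(20, 7854) = 7874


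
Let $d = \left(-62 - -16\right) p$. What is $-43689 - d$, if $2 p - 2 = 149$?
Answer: $-40216$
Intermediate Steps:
$p = \frac{151}{2}$ ($p = 1 + \frac{1}{2} \cdot 149 = 1 + \frac{149}{2} = \frac{151}{2} \approx 75.5$)
$d = -3473$ ($d = \left(-62 - -16\right) \frac{151}{2} = \left(-62 + 16\right) \frac{151}{2} = \left(-46\right) \frac{151}{2} = -3473$)
$-43689 - d = -43689 - -3473 = -43689 + 3473 = -40216$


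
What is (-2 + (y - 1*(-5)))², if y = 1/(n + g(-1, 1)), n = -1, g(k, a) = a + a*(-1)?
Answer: 4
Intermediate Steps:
g(k, a) = 0 (g(k, a) = a - a = 0)
y = -1 (y = 1/(-1 + 0) = 1/(-1) = -1)
(-2 + (y - 1*(-5)))² = (-2 + (-1 - 1*(-5)))² = (-2 + (-1 + 5))² = (-2 + 4)² = 2² = 4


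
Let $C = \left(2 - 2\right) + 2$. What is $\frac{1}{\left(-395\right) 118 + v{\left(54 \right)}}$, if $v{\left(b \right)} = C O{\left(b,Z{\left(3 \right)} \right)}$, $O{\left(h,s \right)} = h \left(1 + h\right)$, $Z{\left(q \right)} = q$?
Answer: $- \frac{1}{40670} \approx -2.4588 \cdot 10^{-5}$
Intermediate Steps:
$C = 2$ ($C = 0 + 2 = 2$)
$v{\left(b \right)} = 2 b \left(1 + b\right)$
$\frac{1}{\left(-395\right) 118 + v{\left(54 \right)}} = \frac{1}{\left(-395\right) 118 + 2 \cdot 54 \left(1 + 54\right)} = \frac{1}{-46610 + 2 \cdot 54 \cdot 55} = \frac{1}{-46610 + 5940} = \frac{1}{-40670} = - \frac{1}{40670}$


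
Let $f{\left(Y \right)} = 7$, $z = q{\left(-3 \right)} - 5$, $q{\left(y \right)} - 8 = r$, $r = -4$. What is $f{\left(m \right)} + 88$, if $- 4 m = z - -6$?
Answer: $95$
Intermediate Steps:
$q{\left(y \right)} = 4$ ($q{\left(y \right)} = 8 - 4 = 4$)
$z = -1$ ($z = 4 - 5 = -1$)
$m = - \frac{5}{4}$ ($m = - \frac{-1 - -6}{4} = - \frac{-1 + 6}{4} = \left(- \frac{1}{4}\right) 5 = - \frac{5}{4} \approx -1.25$)
$f{\left(m \right)} + 88 = 7 + 88 = 95$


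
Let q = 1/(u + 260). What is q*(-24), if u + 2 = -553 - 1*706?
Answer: 24/1001 ≈ 0.023976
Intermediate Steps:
u = -1261 (u = -2 + (-553 - 1*706) = -2 + (-553 - 706) = -2 - 1259 = -1261)
q = -1/1001 (q = 1/(-1261 + 260) = 1/(-1001) = -1/1001 ≈ -0.00099900)
q*(-24) = -1/1001*(-24) = 24/1001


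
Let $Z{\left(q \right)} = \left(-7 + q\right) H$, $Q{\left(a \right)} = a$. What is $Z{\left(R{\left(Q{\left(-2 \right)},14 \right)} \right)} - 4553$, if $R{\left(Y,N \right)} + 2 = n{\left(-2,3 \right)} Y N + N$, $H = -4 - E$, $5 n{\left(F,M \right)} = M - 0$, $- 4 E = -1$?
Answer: $- \frac{90057}{20} \approx -4502.9$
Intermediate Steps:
$E = \frac{1}{4}$ ($E = \left(- \frac{1}{4}\right) \left(-1\right) = \frac{1}{4} \approx 0.25$)
$n{\left(F,M \right)} = \frac{M}{5}$ ($n{\left(F,M \right)} = \frac{M - 0}{5} = \frac{M + 0}{5} = \frac{M}{5}$)
$H = - \frac{17}{4}$ ($H = -4 - \frac{1}{4} = - \frac{17}{4} \approx -4.25$)
$R{\left(Y,N \right)} = -2 + N + \frac{3 N Y}{5}$ ($R{\left(Y,N \right)} = -2 + \left(\frac{1}{5} \cdot 3 Y N + N\right) = -2 + \left(\frac{3 Y}{5} N + N\right) = -2 + \left(\frac{3 N Y}{5} + N\right) = -2 + \left(N + \frac{3 N Y}{5}\right) = -2 + N + \frac{3 N Y}{5}$)
$Z{\left(q \right)} = \frac{119}{4} - \frac{17 q}{4}$ ($Z{\left(q \right)} = \left(-7 + q\right) \left(- \frac{17}{4}\right) = \frac{119}{4} - \frac{17 q}{4}$)
$Z{\left(R{\left(Q{\left(-2 \right)},14 \right)} \right)} - 4553 = \left(\frac{119}{4} - \frac{17 \left(-2 + 14 + \frac{3}{5} \cdot 14 \left(-2\right)\right)}{4}\right) - 4553 = \left(\frac{119}{4} - \frac{17 \left(-2 + 14 - \frac{84}{5}\right)}{4}\right) - 4553 = \left(\frac{119}{4} - - \frac{102}{5}\right) - 4553 = \left(\frac{119}{4} + \frac{102}{5}\right) - 4553 = \frac{1003}{20} - 4553 = - \frac{90057}{20}$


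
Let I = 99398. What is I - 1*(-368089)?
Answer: 467487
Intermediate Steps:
I - 1*(-368089) = 99398 - 1*(-368089) = 99398 + 368089 = 467487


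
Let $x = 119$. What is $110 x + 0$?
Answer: $13090$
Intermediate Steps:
$110 x + 0 = 110 \cdot 119 + 0 = 13090 + 0 = 13090$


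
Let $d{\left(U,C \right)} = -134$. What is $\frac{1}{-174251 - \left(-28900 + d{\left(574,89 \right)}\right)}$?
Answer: $- \frac{1}{145217} \approx -6.8862 \cdot 10^{-6}$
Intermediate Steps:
$\frac{1}{-174251 - \left(-28900 + d{\left(574,89 \right)}\right)} = \frac{1}{-174251 + \left(28900 - -134\right)} = \frac{1}{-174251 + \left(28900 + 134\right)} = \frac{1}{-174251 + 29034} = \frac{1}{-145217} = - \frac{1}{145217}$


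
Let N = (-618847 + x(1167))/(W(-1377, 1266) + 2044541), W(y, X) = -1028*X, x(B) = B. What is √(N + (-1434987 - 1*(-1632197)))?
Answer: 5*√25774291131258/57161 ≈ 444.08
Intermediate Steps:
N = -617680/743093 (N = (-618847 + 1167)/(-1028*1266 + 2044541) = -617680/(-1301448 + 2044541) = -617680/743093 ≈ -0.83123)
√(N + (-1434987 - 1*(-1632197))) = √(-617680/743093 + (-1434987 - 1*(-1632197))) = √(-617680/743093 + (-1434987 + 1632197)) = √(-617680/743093 + 197210) = √(146544752850/743093) = 5*√25774291131258/57161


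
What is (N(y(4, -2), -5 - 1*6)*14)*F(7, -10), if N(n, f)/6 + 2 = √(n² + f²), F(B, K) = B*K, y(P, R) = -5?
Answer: 11760 - 5880*√146 ≈ -59288.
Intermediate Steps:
N(n, f) = -12 + 6*√(f² + n²) (N(n, f) = -12 + 6*√(n² + f²) = -12 + 6*√(f² + n²))
(N(y(4, -2), -5 - 1*6)*14)*F(7, -10) = ((-12 + 6*√((-5 - 1*6)² + (-5)²))*14)*(7*(-10)) = ((-12 + 6*√((-5 - 6)² + 25))*14)*(-70) = ((-12 + 6*√((-11)² + 25))*14)*(-70) = ((-12 + 6*√(121 + 25))*14)*(-70) = ((-12 + 6*√146)*14)*(-70) = (-168 + 84*√146)*(-70) = 11760 - 5880*√146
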